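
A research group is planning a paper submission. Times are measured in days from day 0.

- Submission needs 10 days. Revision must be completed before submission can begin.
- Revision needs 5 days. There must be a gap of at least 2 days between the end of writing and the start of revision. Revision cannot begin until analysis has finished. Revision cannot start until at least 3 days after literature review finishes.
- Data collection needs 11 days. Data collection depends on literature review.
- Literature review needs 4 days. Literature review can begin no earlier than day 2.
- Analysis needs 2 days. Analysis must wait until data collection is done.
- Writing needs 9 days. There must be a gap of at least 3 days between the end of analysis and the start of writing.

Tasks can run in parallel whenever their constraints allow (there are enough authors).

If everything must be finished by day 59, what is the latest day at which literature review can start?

Submission must finish by day 59; it takes 10 days, so it must start by 59 − 10 = day 49.
Revision feeds into submission (must start by day 49); so revision must finish by day 49 and therefore start by day 44.
Writing has to be done before revision (must start by day 44, minus 2-day gap → day 42). That means finishing by day 42, i.e. starting by 42 − 9 = day 33.
Analysis has several dependents: writing (must start by day 33, minus 3-day gap → day 30); revision (must start by day 44). The earliest of those limits is day 30, so analysis must start by 30 − 2 = day 28.
Data collection must finish before analysis (must start by day 28). With an 11-day duration, data collection must start by 28 − 11 = day 17.
Literature review must finish in time for data collection (must start by day 17); revision (must start by day 44, minus 3-day gap → day 41). The tightest is day 17, so literature review must start by 17 − 4 = day 13.

13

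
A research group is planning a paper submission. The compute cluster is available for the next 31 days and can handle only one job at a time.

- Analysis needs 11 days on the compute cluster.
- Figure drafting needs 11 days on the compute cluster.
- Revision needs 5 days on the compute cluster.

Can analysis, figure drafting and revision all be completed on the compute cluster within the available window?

Yes

Running back to back, the jobs need 11 + 11 + 5 = 27 days on the compute cluster.
Since 27 ≤ 31, they fit within the window.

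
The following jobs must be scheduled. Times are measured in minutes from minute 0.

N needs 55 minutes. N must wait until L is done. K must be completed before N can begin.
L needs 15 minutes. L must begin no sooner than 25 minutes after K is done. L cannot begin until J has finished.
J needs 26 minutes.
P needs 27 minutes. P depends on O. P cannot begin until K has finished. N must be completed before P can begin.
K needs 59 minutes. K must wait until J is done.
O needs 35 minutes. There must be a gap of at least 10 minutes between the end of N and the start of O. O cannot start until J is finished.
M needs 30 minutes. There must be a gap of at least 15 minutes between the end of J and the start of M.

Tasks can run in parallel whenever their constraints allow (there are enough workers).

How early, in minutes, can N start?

J can start immediately at minute 0; it finishes at minute 26.
K cannot begin until J (finishes minute 26). It runs from minute 26 to 26 + 59 = minute 85.
L needs all of K (finishes minute 85, plus 25-minute gap → minute 110); J (finishes minute 26). That puts its earliest start at minute 110; it finishes at 110 + 15 = minute 125.
N waits on L (finishes minute 125); K (finishes minute 85). The latest of these is minute 125, which is the earliest N can start.

125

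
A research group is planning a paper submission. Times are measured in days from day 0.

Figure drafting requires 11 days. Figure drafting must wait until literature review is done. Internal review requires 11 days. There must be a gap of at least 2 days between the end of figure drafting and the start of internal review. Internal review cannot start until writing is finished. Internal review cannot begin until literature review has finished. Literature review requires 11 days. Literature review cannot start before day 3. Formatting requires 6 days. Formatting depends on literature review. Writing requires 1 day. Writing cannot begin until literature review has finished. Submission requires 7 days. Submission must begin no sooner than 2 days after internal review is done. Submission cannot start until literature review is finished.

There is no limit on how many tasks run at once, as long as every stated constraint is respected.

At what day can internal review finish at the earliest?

38

Literature review cannot begin until its own release at day 3. It runs from day 3 to 3 + 11 = day 14.
Writing cannot begin until literature review (finishes day 14). It runs from day 14 to 14 + 1 = day 15.
Figure drafting cannot begin until literature review (finishes day 14). It runs from day 14 to 14 + 11 = day 25.
Internal review needs all of figure drafting (finishes day 25, plus 2-day gap → day 27); writing (finishes day 15); literature review (finishes day 14). That puts its earliest start at day 27; it finishes at 27 + 11 = day 38.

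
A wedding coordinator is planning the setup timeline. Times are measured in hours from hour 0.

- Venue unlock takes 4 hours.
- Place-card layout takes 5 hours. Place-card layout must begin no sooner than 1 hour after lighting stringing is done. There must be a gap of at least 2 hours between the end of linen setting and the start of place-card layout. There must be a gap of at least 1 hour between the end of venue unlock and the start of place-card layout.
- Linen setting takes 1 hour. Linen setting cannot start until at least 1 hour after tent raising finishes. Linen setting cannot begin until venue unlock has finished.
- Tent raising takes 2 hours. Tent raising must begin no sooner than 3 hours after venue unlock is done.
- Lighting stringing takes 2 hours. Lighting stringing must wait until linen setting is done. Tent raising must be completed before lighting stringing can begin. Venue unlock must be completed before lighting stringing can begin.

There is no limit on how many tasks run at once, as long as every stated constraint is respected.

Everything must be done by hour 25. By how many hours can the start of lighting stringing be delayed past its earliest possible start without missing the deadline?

6

Venue unlock can start immediately at hour 0; it finishes at hour 4.
Tent raising cannot begin until venue unlock (finishes hour 4, plus 3-hour gap → hour 7). It runs from hour 7 to 7 + 2 = hour 9.
Linen setting needs all of tent raising (finishes hour 9, plus 1-hour gap → hour 10); venue unlock (finishes hour 4). That puts its earliest start at hour 10; it finishes at 10 + 1 = hour 11.
Lighting stringing needs all of linen setting (finishes hour 11); tent raising (finishes hour 9); venue unlock (finishes hour 4). That puts its earliest start at hour 11; it finishes at 11 + 2 = hour 13.

Working backward from the deadline:
To finish by hour 25, place-card layout (duration 5) must start no later than hour 20.
Since place-card layout (must start by hour 20, minus 1-hour gap → hour 19) depends on it, lighting stringing must finish by hour 19. Backing off its 2-hour duration gives a latest start of hour 17.
So lighting stringing can start as early as hour 11 and as late as hour 17, giving 17 − 11 = 6 hours of slack.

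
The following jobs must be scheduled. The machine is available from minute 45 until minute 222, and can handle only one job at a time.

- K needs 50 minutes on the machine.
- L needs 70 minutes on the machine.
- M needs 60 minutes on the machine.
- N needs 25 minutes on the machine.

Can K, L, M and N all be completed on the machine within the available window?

The machine window is 222 − 45 = 177 minutes.
Running back to back, the jobs need 50 + 70 + 60 + 25 = 205 minutes on the machine.
Since 205 > 177, they cannot all fit.

No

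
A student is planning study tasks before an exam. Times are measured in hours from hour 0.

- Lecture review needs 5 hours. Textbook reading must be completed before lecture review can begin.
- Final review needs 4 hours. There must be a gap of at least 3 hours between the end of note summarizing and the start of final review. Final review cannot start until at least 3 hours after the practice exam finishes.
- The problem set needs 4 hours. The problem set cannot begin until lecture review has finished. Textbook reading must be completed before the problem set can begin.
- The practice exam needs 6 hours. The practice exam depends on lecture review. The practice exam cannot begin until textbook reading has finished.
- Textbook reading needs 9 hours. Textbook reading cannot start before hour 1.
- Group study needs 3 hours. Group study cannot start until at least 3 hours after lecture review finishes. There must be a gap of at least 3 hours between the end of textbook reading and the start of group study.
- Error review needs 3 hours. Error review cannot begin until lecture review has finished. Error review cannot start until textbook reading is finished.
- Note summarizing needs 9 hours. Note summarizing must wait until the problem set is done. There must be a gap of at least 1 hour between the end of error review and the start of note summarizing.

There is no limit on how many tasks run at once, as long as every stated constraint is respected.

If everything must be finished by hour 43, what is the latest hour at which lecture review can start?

Final review must finish by hour 43; it takes 4 hours, so it must start by 43 − 4 = hour 39.
Note summarizing must finish before final review (must start by hour 39, minus 3-hour gap → hour 36). With a 9-hour duration, note summarizing must start by 36 − 9 = hour 27.
Since note summarizing (must start by hour 27) depends on it, the problem set must finish by hour 27. Backing off its 4-hour duration gives a latest start of hour 23.
The practice exam feeds into final review (must start by hour 39, minus 3-hour gap → hour 36); so the practice exam must finish by hour 36 and therefore start by hour 30.
Error review feeds into note summarizing (must start by hour 27, minus 1-hour gap → hour 26); so error review must finish by hour 26 and therefore start by hour 23.
Group study must finish by hour 43; it takes 3 hours, so it must start by 43 − 3 = hour 40.
Lecture review feeds the problem set (must start by hour 23); the practice exam (must start by hour 30); error review (must start by hour 23); group study (must start by hour 40, minus 3-hour gap → hour 37). Taking the minimum, lecture review must finish by hour 23 and start by 23 − 5 = hour 18.

18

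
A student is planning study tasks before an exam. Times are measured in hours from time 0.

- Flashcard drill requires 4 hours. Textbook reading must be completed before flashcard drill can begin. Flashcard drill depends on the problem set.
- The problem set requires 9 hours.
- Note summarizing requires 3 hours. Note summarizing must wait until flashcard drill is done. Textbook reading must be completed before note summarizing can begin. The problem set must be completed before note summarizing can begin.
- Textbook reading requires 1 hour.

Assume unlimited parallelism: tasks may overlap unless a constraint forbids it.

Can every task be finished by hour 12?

No

The problem set can start immediately at hour 0; it finishes at hour 9.
Textbook reading can start immediately at hour 0; it finishes at hour 1.
Flashcard drill needs all of textbook reading (finishes hour 1); the problem set (finishes hour 9). That puts its earliest start at hour 9; it finishes at 9 + 4 = hour 13.
Note summarizing needs all of flashcard drill (finishes hour 13); textbook reading (finishes hour 1); the problem set (finishes hour 9). That puts its earliest start at hour 13; it finishes at 13 + 3 = hour 16.
The earliest everything can be done is hour 16, which is after the deadline of 12, so it is not possible.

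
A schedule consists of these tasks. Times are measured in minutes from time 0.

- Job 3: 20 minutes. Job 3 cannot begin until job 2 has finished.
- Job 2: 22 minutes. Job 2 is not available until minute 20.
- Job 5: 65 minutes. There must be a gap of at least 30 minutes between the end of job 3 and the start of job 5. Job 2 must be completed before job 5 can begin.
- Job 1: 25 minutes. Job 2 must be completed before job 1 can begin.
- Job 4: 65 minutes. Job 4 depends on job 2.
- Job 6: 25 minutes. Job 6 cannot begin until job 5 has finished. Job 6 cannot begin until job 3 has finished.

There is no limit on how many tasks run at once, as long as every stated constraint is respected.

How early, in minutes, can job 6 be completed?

182

Job 2 waits on its own release at minute 20, so it starts at minute 20 and finishes at 20 + 22 = minute 42.
Job 3 cannot begin until job 2 (finishes minute 42). It runs from minute 42 to 42 + 20 = minute 62.
Job 5 cannot start until job 3 (finishes minute 62, plus 30-minute gap → minute 92); job 2 (finishes minute 42). The controlling bound is minute 92, so job 5 finishes at 92 + 65 = minute 157.
For job 6: job 5 (finishes minute 157); job 3 (finishes minute 62). Taking the maximum gives a start of minute 157, and it finishes at 157 + 25 = minute 182.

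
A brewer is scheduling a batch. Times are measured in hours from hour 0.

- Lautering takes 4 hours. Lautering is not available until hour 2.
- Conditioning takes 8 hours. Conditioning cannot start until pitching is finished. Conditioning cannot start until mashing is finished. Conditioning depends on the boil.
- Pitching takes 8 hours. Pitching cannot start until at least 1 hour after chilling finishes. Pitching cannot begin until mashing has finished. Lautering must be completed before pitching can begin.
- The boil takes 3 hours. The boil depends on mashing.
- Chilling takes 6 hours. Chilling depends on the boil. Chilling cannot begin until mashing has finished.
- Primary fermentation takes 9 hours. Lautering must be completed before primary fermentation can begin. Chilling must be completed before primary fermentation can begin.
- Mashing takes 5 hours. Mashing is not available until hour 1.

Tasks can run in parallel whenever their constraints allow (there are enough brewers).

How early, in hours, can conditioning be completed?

32

After its own release at hour 2, lautering can start at hour 2 and finishes at hour 6.
Mashing cannot begin until its own release at hour 1. It runs from hour 1 to 1 + 5 = hour 6.
The boil cannot begin until mashing (finishes hour 6). It runs from hour 6 to 6 + 3 = hour 9.
Chilling has to wait for the boil (finishes hour 9); mashing (finishes hour 6). The latest of these is hour 9, so chilling runs hour 9 to 9 + 6 = hour 15.
Pitching cannot start until chilling (finishes hour 15, plus 1-hour gap → hour 16); mashing (finishes hour 6); lautering (finishes hour 6). The controlling bound is hour 16, so pitching finishes at 16 + 8 = hour 24.
Conditioning needs all of pitching (finishes hour 24); mashing (finishes hour 6); the boil (finishes hour 9). That puts its earliest start at hour 24; it finishes at 24 + 8 = hour 32.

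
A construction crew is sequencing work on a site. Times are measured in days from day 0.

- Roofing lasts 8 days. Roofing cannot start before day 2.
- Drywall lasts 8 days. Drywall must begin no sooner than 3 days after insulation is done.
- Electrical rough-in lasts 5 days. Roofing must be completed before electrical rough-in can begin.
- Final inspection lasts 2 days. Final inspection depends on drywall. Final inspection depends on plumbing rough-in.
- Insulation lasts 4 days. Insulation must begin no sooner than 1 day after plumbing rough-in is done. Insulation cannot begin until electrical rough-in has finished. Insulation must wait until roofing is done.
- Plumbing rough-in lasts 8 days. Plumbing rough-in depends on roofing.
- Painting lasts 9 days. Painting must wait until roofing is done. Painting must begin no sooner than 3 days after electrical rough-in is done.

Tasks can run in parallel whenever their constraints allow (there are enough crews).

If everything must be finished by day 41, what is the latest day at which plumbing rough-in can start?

15

Final inspection must finish by day 41; it takes 2 days, so it must start by 41 − 2 = day 39.
Drywall feeds into final inspection (must start by day 39); so drywall must finish by day 39 and therefore start by day 31.
Insulation must finish before drywall (must start by day 31, minus 3-day gap → day 28). With a 4-day duration, insulation must start by 28 − 4 = day 24.
Plumbing rough-in feeds insulation (must start by day 24, minus 1-day gap → day 23); final inspection (must start by day 39). Taking the minimum, plumbing rough-in must finish by day 23 and start by 23 − 8 = day 15.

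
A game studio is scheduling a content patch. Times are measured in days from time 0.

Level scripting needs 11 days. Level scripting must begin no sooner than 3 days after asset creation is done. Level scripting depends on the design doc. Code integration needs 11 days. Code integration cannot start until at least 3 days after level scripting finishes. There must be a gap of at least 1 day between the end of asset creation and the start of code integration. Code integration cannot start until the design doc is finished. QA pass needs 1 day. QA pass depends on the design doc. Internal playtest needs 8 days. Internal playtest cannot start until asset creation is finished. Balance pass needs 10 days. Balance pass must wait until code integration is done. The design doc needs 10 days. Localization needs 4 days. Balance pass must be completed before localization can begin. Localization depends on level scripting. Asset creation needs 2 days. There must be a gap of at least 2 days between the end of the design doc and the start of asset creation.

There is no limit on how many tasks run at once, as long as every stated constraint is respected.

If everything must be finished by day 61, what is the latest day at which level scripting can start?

22

To finish by day 61, localization (duration 4) must start no later than day 57.
Balance pass must finish before localization (must start by day 57). With a 10-day duration, balance pass must start by 57 − 10 = day 47.
Since balance pass (must start by day 47) depends on it, code integration must finish by day 47. Backing off its 11-day duration gives a latest start of day 36.
Level scripting feeds code integration (must start by day 36, minus 3-day gap → day 33); localization (must start by day 57). Taking the minimum, level scripting must finish by day 33 and start by 33 − 11 = day 22.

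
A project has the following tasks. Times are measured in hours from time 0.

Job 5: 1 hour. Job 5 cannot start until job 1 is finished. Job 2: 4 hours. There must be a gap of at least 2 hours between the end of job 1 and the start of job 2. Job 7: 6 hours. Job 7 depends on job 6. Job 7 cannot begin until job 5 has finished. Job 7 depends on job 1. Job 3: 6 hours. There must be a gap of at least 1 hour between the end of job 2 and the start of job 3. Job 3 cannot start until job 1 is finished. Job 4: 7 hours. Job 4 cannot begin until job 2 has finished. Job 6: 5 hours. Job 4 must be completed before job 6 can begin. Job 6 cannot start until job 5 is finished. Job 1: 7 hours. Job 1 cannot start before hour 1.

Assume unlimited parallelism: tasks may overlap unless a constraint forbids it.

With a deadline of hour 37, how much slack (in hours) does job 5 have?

Job 1 cannot begin until its own release at hour 1. It runs from hour 1 to 1 + 7 = hour 8.
Job 5 cannot begin until job 1 (finishes hour 8). It runs from hour 8 to 8 + 1 = hour 9.

Working backward from the deadline:
Job 7 must finish by hour 37; it takes 6 hours, so it must start by 37 − 6 = hour 31.
Job 6 has to be done before job 7 (must start by hour 31). That means finishing by hour 31, i.e. starting by 31 − 5 = hour 26.
For job 5: job 6 (must start by hour 26); job 7 (must start by hour 31). The most restrictive is hour 26; with a 1-hour duration, job 5 must start by hour 25.
So job 5 can start as early as hour 8 and as late as hour 25, giving 25 − 8 = 17 hours of slack.

17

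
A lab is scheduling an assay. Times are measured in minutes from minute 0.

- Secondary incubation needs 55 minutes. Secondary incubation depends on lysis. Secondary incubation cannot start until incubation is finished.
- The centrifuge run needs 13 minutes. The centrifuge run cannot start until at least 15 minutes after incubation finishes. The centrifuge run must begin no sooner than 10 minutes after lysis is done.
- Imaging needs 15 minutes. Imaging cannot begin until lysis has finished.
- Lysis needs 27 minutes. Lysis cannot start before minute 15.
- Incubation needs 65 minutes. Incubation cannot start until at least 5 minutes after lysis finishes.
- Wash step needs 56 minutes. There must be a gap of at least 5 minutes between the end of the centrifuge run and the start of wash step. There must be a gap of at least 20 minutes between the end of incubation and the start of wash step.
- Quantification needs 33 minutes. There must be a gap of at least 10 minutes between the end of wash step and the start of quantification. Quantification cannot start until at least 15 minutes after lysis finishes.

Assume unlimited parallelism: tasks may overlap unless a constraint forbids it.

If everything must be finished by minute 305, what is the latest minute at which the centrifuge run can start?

To finish by minute 305, quantification (duration 33) must start no later than minute 272.
Since quantification (must start by minute 272, minus 10-minute gap → minute 262) depends on it, wash step must finish by minute 262. Backing off its 56-minute duration gives a latest start of minute 206.
Since wash step (must start by minute 206, minus 5-minute gap → minute 201) depends on it, the centrifuge run must finish by minute 201. Backing off its 13-minute duration gives a latest start of minute 188.

188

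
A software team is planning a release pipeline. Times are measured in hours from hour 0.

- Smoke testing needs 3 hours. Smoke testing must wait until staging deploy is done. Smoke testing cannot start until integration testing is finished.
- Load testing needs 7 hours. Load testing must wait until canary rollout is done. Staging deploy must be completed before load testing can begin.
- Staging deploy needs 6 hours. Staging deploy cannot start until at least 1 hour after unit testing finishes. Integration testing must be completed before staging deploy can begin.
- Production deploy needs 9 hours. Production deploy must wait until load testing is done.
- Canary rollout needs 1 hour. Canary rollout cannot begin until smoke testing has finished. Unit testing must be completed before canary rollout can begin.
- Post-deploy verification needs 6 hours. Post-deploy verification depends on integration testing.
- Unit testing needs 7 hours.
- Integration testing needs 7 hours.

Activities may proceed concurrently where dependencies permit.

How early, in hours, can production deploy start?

25

Integration testing can start immediately at hour 0; it finishes at hour 7.
Unit testing can start immediately at hour 0; it finishes at hour 7.
Staging deploy has to wait for unit testing (finishes hour 7, plus 1-hour gap → hour 8); integration testing (finishes hour 7). The latest of these is hour 8, so staging deploy runs hour 8 to 8 + 6 = hour 14.
Smoke testing needs all of staging deploy (finishes hour 14); integration testing (finishes hour 7). That puts its earliest start at hour 14; it finishes at 14 + 3 = hour 17.
Canary rollout has to wait for smoke testing (finishes hour 17); unit testing (finishes hour 7). The latest of these is hour 17, so canary rollout runs hour 17 to 17 + 1 = hour 18.
Load testing cannot start until canary rollout (finishes hour 18); staging deploy (finishes hour 14). The controlling bound is hour 18, so load testing finishes at 18 + 7 = hour 25.
Production deploy waits on load testing (finishes hour 25), so the earliest it can start is hour 25.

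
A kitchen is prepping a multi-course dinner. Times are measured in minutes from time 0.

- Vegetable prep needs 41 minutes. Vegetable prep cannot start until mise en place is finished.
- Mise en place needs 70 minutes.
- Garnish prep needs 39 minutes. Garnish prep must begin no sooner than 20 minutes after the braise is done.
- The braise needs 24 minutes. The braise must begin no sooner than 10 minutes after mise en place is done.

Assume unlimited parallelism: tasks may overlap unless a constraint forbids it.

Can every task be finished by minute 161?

No

Mise en place has no prerequisites, so it starts at minute 0 and finishes at minute 70.
Vegetable prep waits on mise en place (finishes minute 70), so it starts at minute 70 and finishes at 70 + 41 = minute 111.
The braise cannot begin until mise en place (finishes minute 70, plus 10-minute gap → minute 80). It runs from minute 80 to 80 + 24 = minute 104.
Garnish prep waits on the braise (finishes minute 104, plus 20-minute gap → minute 124), so it starts at minute 124 and finishes at 124 + 39 = minute 163.
The earliest everything can be done is minute 163, which is after the deadline of 161, so it is not possible.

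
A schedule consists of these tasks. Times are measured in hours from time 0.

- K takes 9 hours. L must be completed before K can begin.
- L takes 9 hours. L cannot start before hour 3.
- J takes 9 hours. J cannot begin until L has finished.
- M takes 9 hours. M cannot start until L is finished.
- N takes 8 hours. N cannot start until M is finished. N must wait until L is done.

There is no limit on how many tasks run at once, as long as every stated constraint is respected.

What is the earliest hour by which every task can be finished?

29

After its own release at hour 3, L can start at hour 3 and finishes at hour 12.
M cannot begin until L (finishes hour 12). It runs from hour 12 to 12 + 9 = hour 21.
N cannot start until M (finishes hour 21); L (finishes hour 12). The controlling bound is hour 21, so N finishes at 21 + 8 = hour 29.
K cannot begin until L (finishes hour 12). It runs from hour 12 to 12 + 9 = hour 21.
After L (finishes hour 12), J can start at hour 12 and finishes at hour 21.
All tasks are finished once the last one completes. Finish times: J at 21, K at 21, L at 12, M at 21, N at 29. The latest is hour 29.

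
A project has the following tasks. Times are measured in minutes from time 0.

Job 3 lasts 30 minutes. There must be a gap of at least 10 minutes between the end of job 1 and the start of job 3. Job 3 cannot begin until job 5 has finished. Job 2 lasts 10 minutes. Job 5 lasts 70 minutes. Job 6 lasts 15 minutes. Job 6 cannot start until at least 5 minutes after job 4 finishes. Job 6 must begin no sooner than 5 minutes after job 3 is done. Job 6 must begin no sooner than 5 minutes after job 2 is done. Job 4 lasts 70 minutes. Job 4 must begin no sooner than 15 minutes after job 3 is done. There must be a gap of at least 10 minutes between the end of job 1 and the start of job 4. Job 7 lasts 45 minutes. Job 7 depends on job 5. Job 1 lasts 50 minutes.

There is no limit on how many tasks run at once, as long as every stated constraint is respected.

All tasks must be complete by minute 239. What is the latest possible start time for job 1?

44

To finish by minute 239, job 6 (duration 15) must start no later than minute 224.
Job 4 has to be done before job 6 (must start by minute 224, minus 5-minute gap → minute 219). That means finishing by minute 219, i.e. starting by 219 − 70 = minute 149.
For job 3: job 4 (must start by minute 149, minus 15-minute gap → minute 134); job 6 (must start by minute 224, minus 5-minute gap → minute 219). The most restrictive is minute 134; with a 30-minute duration, job 3 must start by minute 104.
Job 1 must finish in time for job 3 (must start by minute 104, minus 10-minute gap → minute 94); job 4 (must start by minute 149, minus 10-minute gap → minute 139). The tightest is minute 94, so job 1 must start by 94 − 50 = minute 44.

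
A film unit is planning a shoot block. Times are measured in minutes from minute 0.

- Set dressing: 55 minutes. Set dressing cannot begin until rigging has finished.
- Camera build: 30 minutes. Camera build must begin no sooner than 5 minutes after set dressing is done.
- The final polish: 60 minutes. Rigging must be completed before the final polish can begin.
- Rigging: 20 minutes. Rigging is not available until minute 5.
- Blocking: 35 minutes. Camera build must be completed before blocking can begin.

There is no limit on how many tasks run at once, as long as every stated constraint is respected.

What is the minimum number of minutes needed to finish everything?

150

Rigging waits on its own release at minute 5, so it starts at minute 5 and finishes at 5 + 20 = minute 25.
The final polish cannot begin until rigging (finishes minute 25). It runs from minute 25 to 25 + 60 = minute 85.
Set dressing waits on rigging (finishes minute 25), so it starts at minute 25 and finishes at 25 + 55 = minute 80.
After set dressing (finishes minute 80, plus 5-minute gap → minute 85), camera build can start at minute 85 and finishes at minute 115.
After camera build (finishes minute 115), blocking can start at minute 115 and finishes at minute 150.
All tasks are finished once the last one completes. Finish times: Rigging at 25, Set dressing at 80, Camera build at 115, Blocking at 150, The final polish at 85. The latest is minute 150.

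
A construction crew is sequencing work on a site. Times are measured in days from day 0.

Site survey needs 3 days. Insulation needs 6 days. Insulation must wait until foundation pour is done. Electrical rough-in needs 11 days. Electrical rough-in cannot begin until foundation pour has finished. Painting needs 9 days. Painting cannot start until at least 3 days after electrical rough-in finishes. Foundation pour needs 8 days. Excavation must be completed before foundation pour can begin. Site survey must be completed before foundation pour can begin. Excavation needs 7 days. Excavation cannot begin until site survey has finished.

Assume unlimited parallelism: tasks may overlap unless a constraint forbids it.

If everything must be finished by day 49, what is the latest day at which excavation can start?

Nothing follows painting; the deadline of day 49 is its only limit. It must start by 49 − 9 = day 40.
Electrical rough-in feeds into painting (must start by day 40, minus 3-day gap → day 37); so electrical rough-in must finish by day 37 and therefore start by day 26.
Insulation must finish by day 49; it takes 6 days, so it must start by 49 − 6 = day 43.
Foundation pour has several dependents: electrical rough-in (must start by day 26); insulation (must start by day 43). The earliest of those limits is day 26, so foundation pour must start by 26 − 8 = day 18.
Excavation has to be done before foundation pour (must start by day 18). That means finishing by day 18, i.e. starting by 18 − 7 = day 11.

11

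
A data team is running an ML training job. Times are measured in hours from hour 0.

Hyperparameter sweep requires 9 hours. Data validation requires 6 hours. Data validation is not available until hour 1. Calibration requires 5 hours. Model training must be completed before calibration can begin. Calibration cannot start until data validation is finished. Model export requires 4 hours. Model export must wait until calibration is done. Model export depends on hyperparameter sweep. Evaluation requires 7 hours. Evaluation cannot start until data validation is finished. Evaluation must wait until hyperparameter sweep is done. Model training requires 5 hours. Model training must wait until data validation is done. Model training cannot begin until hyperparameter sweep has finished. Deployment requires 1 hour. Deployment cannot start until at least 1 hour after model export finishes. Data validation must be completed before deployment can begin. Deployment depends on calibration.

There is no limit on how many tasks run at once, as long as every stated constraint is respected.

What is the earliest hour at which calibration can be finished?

Nothing blocks hyperparameter sweep, so it runs from hour 0 to hour 9.
Data validation cannot begin until its own release at hour 1. It runs from hour 1 to 1 + 6 = hour 7.
Model training cannot start until data validation (finishes hour 7); hyperparameter sweep (finishes hour 9). The controlling bound is hour 9, so model training finishes at 9 + 5 = hour 14.
Calibration needs all of model training (finishes hour 14); data validation (finishes hour 7). That puts its earliest start at hour 14; it finishes at 14 + 5 = hour 19.

19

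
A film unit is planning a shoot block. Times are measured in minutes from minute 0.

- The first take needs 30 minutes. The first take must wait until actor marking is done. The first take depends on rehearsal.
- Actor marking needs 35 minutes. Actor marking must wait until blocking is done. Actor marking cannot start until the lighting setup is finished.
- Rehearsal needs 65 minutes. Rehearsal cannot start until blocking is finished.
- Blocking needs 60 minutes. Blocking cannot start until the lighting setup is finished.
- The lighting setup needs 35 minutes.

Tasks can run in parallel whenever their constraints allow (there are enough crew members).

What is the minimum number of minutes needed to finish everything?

190

The lighting setup can start immediately at minute 0; it finishes at minute 35.
Blocking waits on the lighting setup (finishes minute 35), so it starts at minute 35 and finishes at 35 + 60 = minute 95.
Rehearsal waits on blocking (finishes minute 95), so it starts at minute 95 and finishes at 95 + 65 = minute 160.
Actor marking needs all of blocking (finishes minute 95); the lighting setup (finishes minute 35). That puts its earliest start at minute 95; it finishes at 95 + 35 = minute 130.
The first take needs all of actor marking (finishes minute 130); rehearsal (finishes minute 160). That puts its earliest start at minute 160; it finishes at 160 + 30 = minute 190.
All tasks are finished once the last one completes. Finish times: The lighting setup at 35, Blocking at 95, Actor marking at 130, Rehearsal at 160, The first take at 190. The latest is minute 190.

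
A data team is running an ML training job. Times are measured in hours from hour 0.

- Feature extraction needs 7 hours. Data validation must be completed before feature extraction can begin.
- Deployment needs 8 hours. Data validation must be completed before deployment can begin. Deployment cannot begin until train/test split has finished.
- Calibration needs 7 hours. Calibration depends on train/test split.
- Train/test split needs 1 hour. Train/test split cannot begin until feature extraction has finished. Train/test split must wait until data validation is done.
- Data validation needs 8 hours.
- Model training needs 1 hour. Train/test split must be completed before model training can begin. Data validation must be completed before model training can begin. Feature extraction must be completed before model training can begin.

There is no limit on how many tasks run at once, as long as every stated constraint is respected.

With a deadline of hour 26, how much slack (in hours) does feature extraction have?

2

Nothing blocks data validation, so it runs from hour 0 to hour 8.
Feature extraction waits on data validation (finishes hour 8), so it starts at hour 8 and finishes at 8 + 7 = hour 15.

Working backward from the deadline:
To finish by hour 26, model training (duration 1) must start no later than hour 25.
To finish by hour 26, calibration (duration 7) must start no later than hour 19.
To finish by hour 26, deployment (duration 8) must start no later than hour 18.
Train/test split has several dependents: model training (must start by hour 25); calibration (must start by hour 19); deployment (must start by hour 18). The earliest of those limits is hour 18, so train/test split must start by 18 − 1 = hour 17.
Feature extraction has several dependents: train/test split (must start by hour 17); model training (must start by hour 25). The earliest of those limits is hour 17, so feature extraction must start by 17 − 7 = hour 10.
So feature extraction can start as early as hour 8 and as late as hour 10, giving 10 − 8 = 2 hours of slack.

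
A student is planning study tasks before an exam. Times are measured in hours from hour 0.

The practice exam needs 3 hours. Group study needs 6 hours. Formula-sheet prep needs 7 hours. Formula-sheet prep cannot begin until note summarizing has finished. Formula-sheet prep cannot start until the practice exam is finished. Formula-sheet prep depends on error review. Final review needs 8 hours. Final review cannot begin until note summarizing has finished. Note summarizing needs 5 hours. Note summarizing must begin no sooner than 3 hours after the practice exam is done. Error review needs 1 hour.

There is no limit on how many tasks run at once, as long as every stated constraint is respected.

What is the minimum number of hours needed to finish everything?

Group study can start immediately at hour 0; it finishes at hour 6.
Error review can start immediately at hour 0; it finishes at hour 1.
The practice exam can start immediately at hour 0; it finishes at hour 3.
Note summarizing cannot begin until the practice exam (finishes hour 3, plus 3-hour gap → hour 6). It runs from hour 6 to 6 + 5 = hour 11.
Final review waits on note summarizing (finishes hour 11), so it starts at hour 11 and finishes at 11 + 8 = hour 19.
Formula-sheet prep cannot start until note summarizing (finishes hour 11); the practice exam (finishes hour 3); error review (finishes hour 1). The controlling bound is hour 11, so formula-sheet prep finishes at 11 + 7 = hour 18.
All tasks are finished once the last one completes. Finish times: The practice exam at 3, Error review at 1, Group study at 6, Note summarizing at 11, Formula-sheet prep at 18, Final review at 19. The latest is hour 19.

19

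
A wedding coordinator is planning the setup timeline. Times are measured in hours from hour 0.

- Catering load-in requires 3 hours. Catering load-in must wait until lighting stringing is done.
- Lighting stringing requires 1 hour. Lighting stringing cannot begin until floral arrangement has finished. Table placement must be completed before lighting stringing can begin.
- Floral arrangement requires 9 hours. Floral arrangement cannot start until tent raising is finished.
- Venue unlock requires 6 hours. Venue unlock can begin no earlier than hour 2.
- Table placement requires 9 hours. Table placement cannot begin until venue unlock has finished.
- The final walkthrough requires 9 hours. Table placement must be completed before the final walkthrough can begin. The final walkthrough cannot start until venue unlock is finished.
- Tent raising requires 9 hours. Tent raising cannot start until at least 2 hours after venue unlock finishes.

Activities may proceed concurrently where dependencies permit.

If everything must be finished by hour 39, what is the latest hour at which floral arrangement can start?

To finish by hour 39, catering load-in (duration 3) must start no later than hour 36.
Lighting stringing must finish before catering load-in (must start by hour 36). With a 1-hour duration, lighting stringing must start by 36 − 1 = hour 35.
Floral arrangement must finish before lighting stringing (must start by hour 35). With a 9-hour duration, floral arrangement must start by 35 − 9 = hour 26.

26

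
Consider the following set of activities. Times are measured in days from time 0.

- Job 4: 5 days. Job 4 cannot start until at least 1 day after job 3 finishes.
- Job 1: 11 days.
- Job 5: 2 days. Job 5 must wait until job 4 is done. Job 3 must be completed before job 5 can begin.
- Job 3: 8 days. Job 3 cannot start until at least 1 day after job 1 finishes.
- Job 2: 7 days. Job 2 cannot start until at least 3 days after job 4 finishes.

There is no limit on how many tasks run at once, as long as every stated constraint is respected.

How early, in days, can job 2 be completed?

36

Job 1 can start immediately at day 0; it finishes at day 11.
Job 3 waits on job 1 (finishes day 11, plus 1-day gap → day 12), so it starts at day 12 and finishes at 12 + 8 = day 20.
Job 4 waits on job 3 (finishes day 20, plus 1-day gap → day 21), so it starts at day 21 and finishes at 21 + 5 = day 26.
Job 2 cannot begin until job 4 (finishes day 26, plus 3-day gap → day 29). It runs from day 29 to 29 + 7 = day 36.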